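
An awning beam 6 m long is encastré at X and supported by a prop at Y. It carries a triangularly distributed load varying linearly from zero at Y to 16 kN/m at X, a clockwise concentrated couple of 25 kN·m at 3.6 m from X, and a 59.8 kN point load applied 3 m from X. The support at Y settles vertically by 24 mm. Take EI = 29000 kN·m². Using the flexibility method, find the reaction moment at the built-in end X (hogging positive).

Remove the prop at Y; the released (primary) structure is a cantilever built in at X.
Downward deflection at the released point Y due to the loads:
  triangular load, peak 16 at the fixed end: w₀L⁴/(30EI) = 691.2/EI
  clockwise couple 25 at a = 3.6: M₀a(2L − a)/(2EI) = 378/EI
  point load 59.8 at a = 3: Pa²(3L − a)/(6EI) = 1346/EI
  δ_0 = 2415/EI
Flexibility coefficient — unit upward force at Y: δ_{YY} = L³/(3EI) = 72/EI.
With EI = 29000 kN·m²: δ_0 = 0.083266 m and δ_{YY} = 0.002483 m/kN.
Compatibility — the beam at Y must follow the support down by 0.024 m: δ_0 − R_Y·δ_{YY} = 0.024, so R_Y = (0.083266 − 0.024)/0.002483 = 23.87 kN.
Moment equilibrium about X: M_X = Σ(load moments about X) − R_Y·L = 300.4 − 23.87×6 = 157.2 kN·m.

M_X = 157.2 kN·m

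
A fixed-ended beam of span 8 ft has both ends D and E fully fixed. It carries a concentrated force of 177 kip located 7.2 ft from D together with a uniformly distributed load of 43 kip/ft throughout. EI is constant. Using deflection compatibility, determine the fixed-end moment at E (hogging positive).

Take the two fixed-end moments M_D, M_E as redundants; the released structure is the simple span DE.
End rotations of the released simple span under the applied load (×1/EI):
  at D: point load 177 at a = 7.2: Pab(L + b)/(6LEI) = 186.9/EI
  at E: point load 177 at a = 7.2: Pab(L + a)/(6LEI) = 322.8/EI
  at D: UDL 43: wL³/(24EI) = 917.3/EI
  at E: UDL 43: wL³/(24EI) = 917.3/EI
  θ_D0 = 1104/EI,  θ_E0 = 1240/EI
Flexibility coefficients: a unit moment at one end gives L/(3EI) there and L/(6EI) at the far end, so f₁₁ = f₂₂ = 2.667/EI and f₁₂ = f₂₁ = 1.333/EI.
Compatibility — zero rotation at each built-in end:
  2.667 M_D + 1.333 M_E = 1104
  1.333 M_D + 2.667 M_E = 1240
Solving the pair gives M_D = 242.1 kip·ft and M_E = 344 kip·ft (hogging).

M_E = 344 kip·ft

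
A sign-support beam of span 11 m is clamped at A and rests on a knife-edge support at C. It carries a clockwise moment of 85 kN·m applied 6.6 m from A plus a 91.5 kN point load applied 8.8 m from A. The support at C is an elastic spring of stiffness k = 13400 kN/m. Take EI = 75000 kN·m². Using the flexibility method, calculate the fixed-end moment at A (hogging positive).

M_A = 84.69 kN·m

Release the roller at C. Primary structure: cantilever fixed at A.
Deflection at C on the released cantilever, summing each load's contribution:
  clockwise couple 85 at a = 6.6: M₀a(2L − a)/(2EI) = 4320/EI
  point load 91.5 at a = 8.8: Pa²(3L − a)/(6EI) = 28579/EI
  δ_0 = 32899/EI
Tip deflection under a unit load at C: L³/(3EI) = 443.7/EI.
With EI = 75000 kN·m²: δ_0 = 0.43865 m and δ_{CC} = 0.005916 m/kN.
Compatibility — the spring shortens by R_C/k under the reaction it provides: δ_0 − R_C·δ_{CC} = R_C/k. With 1/k = 0.000075 m/kN, R_C = δ_0 / (δ_{CC} + 1/k) = 0.43865 / (0.005916 + 0.000075) = 73.23 kN.
Moment equilibrium about A: M_A = Σ(load moments about A) − R_C·L = 890.2 − 73.23×11 = 84.69 kN·m.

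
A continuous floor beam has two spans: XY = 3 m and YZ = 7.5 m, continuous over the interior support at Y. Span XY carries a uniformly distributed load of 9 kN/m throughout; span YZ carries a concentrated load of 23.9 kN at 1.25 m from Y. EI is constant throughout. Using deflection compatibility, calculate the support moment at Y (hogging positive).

Insert a hinge at Y; M_Y is the redundant, and each span becomes simply supported.
End slopes at the hinge Y, treating each span as simply supported:
  span XY: UDL 9: wL³/(24EI) = 10.12/EI
  span YZ: point load 23.9 at a = 1.25: Pab(L + b)/(6LEI) = 57.05/EI
  relative rotation θ_0 = (10.12 + 57.05)/EI = 67.18/EI
A unit hogging moment at Y produces rotation L₁/(3EI) + L₂/(3EI) = 3.5/EI.
Compatibility: M_Y·(L₁+L₂)/(3EI) = θ_0, giving M_Y = 19.19 kN·m (hogging).

M_Y = 19.19 kN·m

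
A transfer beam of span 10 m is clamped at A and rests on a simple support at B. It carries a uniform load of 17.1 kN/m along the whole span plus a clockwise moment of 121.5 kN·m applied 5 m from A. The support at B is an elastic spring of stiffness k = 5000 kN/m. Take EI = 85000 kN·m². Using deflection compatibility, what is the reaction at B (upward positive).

R_B = 74.02 kN

Remove the prop at B; the released (primary) structure is a cantilever built in at A.
Primary-structure tip deflection at B by superposition:
  UDL 17.1: wL⁴/(8EI) = 21375/EI
  clockwise couple 121.5 at a = 5: M₀a(2L − a)/(2EI) = 4556/EI
  δ_0 = 25931/EI
Flexibility coefficient — unit upward force at B: δ_{BB} = L³/(3EI) = 333.3/EI.
With EI = 85000 kN·m²: δ_0 = 0.30507 m and δ_{BB} = 0.003922 m/kN.
Compatibility — the spring shortens by R_B/k under the reaction it provides: δ_0 − R_B·δ_{BB} = R_B/k. With 1/k = 0.0002 m/kN, R_B = δ_0 / (δ_{BB} + 1/k) = 0.30507 / (0.003922 + 0.0002) = 74.02 kN.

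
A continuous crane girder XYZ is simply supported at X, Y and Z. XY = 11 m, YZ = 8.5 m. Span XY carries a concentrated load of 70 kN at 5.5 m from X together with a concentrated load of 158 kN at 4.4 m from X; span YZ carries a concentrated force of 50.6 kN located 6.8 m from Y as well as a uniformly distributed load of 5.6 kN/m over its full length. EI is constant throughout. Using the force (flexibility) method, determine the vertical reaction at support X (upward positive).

Release continuity at Y by inserting a hinge; the redundant is the internal moment M_Y. The primary structure is two simply-supported spans XY and YZ.
End slopes at the hinge Y, treating each span as simply supported:
  span XY: point load 70 at a = 5.5: Pab(L + a)/(6LEI) = 529.4/EI
  span XY: point load 158 at a = 4.4: Pab(L + a)/(6LEI) = 1071/EI
  span YZ: point load 50.6 at a = 6.8: Pab(L + b)/(6LEI) = 117/EI
  span YZ: UDL 5.6: wL³/(24EI) = 143.3/EI
  relative rotation θ_0 = (1600 + 260.3)/EI = 1860/EI
A unit hogging moment at Y produces rotation L₁/(3EI) + L₂/(3EI) = 6.5/EI.
Slope continuity at Y: θ_0 = M_Y·6.5/EI, so M_Y = 1860/6.5 = 286.2 kN·m (hogging).
Span XY, ΣM about X with M_Y applied at Y: R_Y^{XY}·11 = 1080 + 286.2, so R_Y^{XY} = 124.2 kN and R_X = 228 − 124.2 = 103.8 kN.

R_X = 103.8 kN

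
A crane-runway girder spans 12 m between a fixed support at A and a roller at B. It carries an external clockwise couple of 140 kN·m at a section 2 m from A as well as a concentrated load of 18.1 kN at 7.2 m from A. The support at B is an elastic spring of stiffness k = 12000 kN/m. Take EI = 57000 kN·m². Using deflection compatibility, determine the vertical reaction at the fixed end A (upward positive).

R_A = 5.041 kN

Choose R_B as the redundant. The primary structure is the cantilever fixed at A.
Free-end deflection of the primary structure under the applied loading (downward +):
  clockwise couple 140 at a = 2: M₀a(2L − a)/(2EI) = 3080/EI
  point load 18.1 at a = 7.2: Pa²(3L − a)/(6EI) = 4504/EI
  δ_0 = 7584/EI
Flexibility coefficient — unit upward force at B: δ_{BB} = L³/(3EI) = 576/EI.
With EI = 57000 kN·m²: δ_0 = 0.13305 m and δ_{BB} = 0.010105 m/kN.
Compatibility — the spring shortens by R_B/k under the reaction it provides: δ_0 − R_B·δ_{BB} = R_B/k. With 1/k = 0.000083 m/kN, R_B = δ_0 / (δ_{BB} + 1/k) = 0.13305 / (0.010105 + 0.000083) = 13.06 kN.
Vertical equilibrium: R_A = ΣP − R_B = 18.1 − 13.06 = 5.041 kN.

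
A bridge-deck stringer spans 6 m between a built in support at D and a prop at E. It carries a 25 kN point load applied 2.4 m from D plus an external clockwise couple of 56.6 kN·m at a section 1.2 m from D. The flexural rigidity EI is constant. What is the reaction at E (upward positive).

Take the reaction at E as the redundant and release it; the primary structure is a cantilever fixed at D.
Deflection at E on the released cantilever, summing each load's contribution:
  point load 25 at a = 2.4: Pa²(3L − a)/(6EI) = 374.4/EI
  clockwise couple 56.6 at a = 1.2: M₀a(2L − a)/(2EI) = 366.8/EI
  δ_0 = 741.2/EI
Flexibility coefficient — unit upward force at E: δ_{EE} = L³/(3EI) = 72/EI.
The prop prevents deflection at E: R_E = δ_0/δ_{EE} = 741.2/72 = 10.29 kN.

R_E = 10.29 kN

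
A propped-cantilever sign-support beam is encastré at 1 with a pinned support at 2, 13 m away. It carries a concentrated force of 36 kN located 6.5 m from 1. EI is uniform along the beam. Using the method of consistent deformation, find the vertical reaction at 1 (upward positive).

Release the roller at 2. Primary structure: cantilever fixed at 1.
Downward deflection at the released point 2 due to the loads:
  point load 36 at a = 6.5: Pa²(3L − a)/(6EI) = 8239/EI
Tip deflection under a unit load at 2: L³/(3EI) = 732.3/EI.
Compatibility at 2: δ_0 − R_2·δ_{22} = 0, so R_2 = 8239/732.3 = 11.25 kN.
Vertical equilibrium: R_1 = ΣP − R_2 = 36 − 11.25 = 24.75 kN.

R_1 = 24.75 kN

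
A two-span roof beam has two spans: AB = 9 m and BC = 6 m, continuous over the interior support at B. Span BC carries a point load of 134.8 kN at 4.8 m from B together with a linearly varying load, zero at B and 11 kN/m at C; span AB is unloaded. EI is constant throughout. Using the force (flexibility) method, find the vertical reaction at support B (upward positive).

Take M_B as the redundant. Released structure: two simple spans AB and BC with a hinge at B.
Rotations at B on the released spans (each span's end-slope, ×1/EI):
  span BC: point load 134.8 at a = 4.8: Pab(L + b)/(6LEI) = 155.3/EI
  span BC: triangular load, peak 11: 7w₀L³/(360EI) = 46.2/EI
  relative rotation θ_0 = (0 + 201.5)/EI = 201.5/EI
A unit hogging moment at B produces rotation L₁/(3EI) + L₂/(3EI) = 5/EI.
Slope continuity at B: θ_0 = M_B·5/EI, so M_B = 201.5/5 = 40.3 kN·m (hogging).
Span AB, ΣM about A with M_B applied at B: R_B^{AB}·9 = 0 + 40.3, so R_B^{AB} = 4.478 kN and R_A = 0 − 4.478 = -4.478 kN.
Span BC, ΣM about C: R_B^{BC}·6 = 227.8 + 40.3, so R_B^{BC} = 44.68 kN and R_C = 167.8 − 44.68 = 123.1 kN.
R_B = 4.478 + 44.68 = 49.15 kN.

R_B = 49.15 kN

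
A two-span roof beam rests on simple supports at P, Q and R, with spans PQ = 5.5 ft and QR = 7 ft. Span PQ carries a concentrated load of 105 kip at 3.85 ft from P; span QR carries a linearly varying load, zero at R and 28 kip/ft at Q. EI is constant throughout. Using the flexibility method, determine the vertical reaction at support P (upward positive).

R_P = 13.94 kip

Insert a hinge at Q; M_Q is the redundant, and each span becomes simply supported.
End slopes at the hinge Q, treating each span as simply supported:
  span PQ: point load 105 at a = 3.85: Pab(L + a)/(6LEI) = 189/EI
  span QR: triangular load, peak 28: w₀L³/(45EI) = 213.4/EI
  relative rotation θ_0 = (189 + 213.4)/EI = 402.4/EI
A unit hogging moment at Q produces rotation L₁/(3EI) + L₂/(3EI) = 4.167/EI.
Compatibility: M_Q·(L₁+L₂)/(3EI) = θ_0, giving M_Q = 96.58 kip·ft (hogging).
Span PQ, ΣM about P with M_Q applied at Q: R_Q^{PQ}·5.5 = 404.2 + 96.58, so R_Q^{PQ} = 91.06 kip and R_P = 105 − 91.06 = 13.94 kip.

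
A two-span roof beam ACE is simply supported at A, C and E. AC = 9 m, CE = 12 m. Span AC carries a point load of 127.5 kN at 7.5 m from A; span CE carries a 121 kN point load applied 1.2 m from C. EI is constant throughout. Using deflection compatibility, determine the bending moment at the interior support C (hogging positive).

M_C = 133.6 kN·m

Insert a hinge at C; M_C is the redundant, and each span becomes simply supported.
Discontinuity in slope at C on the released structure — sum the simple-span end rotations:
  span AC: point load 127.5 at a = 7.5: Pab(L + a)/(6LEI) = 438.3/EI
  span CE: point load 121 at a = 1.2: Pab(L + b)/(6LEI) = 496.6/EI
  relative rotation θ_0 = (438.3 + 496.6)/EI = 934.9/EI
A unit hogging moment at C produces rotation L₁/(3EI) + L₂/(3EI) = 7/EI.
Slope continuity at C: θ_0 = M_C·7/EI, so M_C = 934.9/7 = 133.6 kN·m (hogging).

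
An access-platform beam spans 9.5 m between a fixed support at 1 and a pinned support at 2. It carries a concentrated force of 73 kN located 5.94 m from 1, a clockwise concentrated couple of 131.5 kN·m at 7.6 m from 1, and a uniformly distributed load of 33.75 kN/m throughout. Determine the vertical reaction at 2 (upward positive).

Release the roller at 2. Primary structure: cantilever fixed at 1.
Deflection at 2 on the released cantilever, summing each load's contribution:
  point load 73 at a = 5.94: Pa²(3L − a)/(6EI) = 9685/EI
  clockwise couple 131.5 at a = 7.6: M₀a(2L − a)/(2EI) = 5697/EI
  UDL 33.75: wL⁴/(8EI) = 34362/EI
  δ_0 = 49743/EI
Flexibility coefficient — unit upward force at 2: δ_{22} = L³/(3EI) = 285.8/EI.
Compatibility at 2: δ_0 − R_2·δ_{22} = 0, so R_2 = 49743/285.8 = 174.1 kN.

R_2 = 174.1 kN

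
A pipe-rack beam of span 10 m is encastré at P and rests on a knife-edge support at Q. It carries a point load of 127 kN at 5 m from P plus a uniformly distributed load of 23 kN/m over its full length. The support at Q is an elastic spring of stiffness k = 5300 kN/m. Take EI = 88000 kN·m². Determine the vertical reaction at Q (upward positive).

R_Q = 120 kN

Choose R_Q as the redundant. The primary structure is the cantilever fixed at P.
Free-end deflection of the primary structure under the applied loading (downward +):
  point load 127 at a = 5: Pa²(3L − a)/(6EI) = 13229/EI
  UDL 23: wL⁴/(8EI) = 28750/EI
  δ_0 = 41979/EI
Tip deflection under a unit load at Q: L³/(3EI) = 333.3/EI.
With EI = 88000 kN·m²: δ_0 = 0.47704 m and δ_{QQ} = 0.003788 m/kN.
Compatibility — the spring shortens by R_Q/k under the reaction it provides: δ_0 − R_Q·δ_{QQ} = R_Q/k. With 1/k = 0.000189 m/kN, R_Q = δ_0 / (δ_{QQ} + 1/k) = 0.47704 / (0.003788 + 0.000189) = 120 kN.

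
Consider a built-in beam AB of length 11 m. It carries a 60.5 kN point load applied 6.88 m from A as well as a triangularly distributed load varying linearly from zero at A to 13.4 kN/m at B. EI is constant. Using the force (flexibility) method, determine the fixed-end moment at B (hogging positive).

M_B = 178.6 kN·m

Release both end moments; the primary structure is a simply-supported span AB with redundants M_A and M_B.
On the primary (simply-supported) span, the end slopes from the loading are:
  at A: point load 60.5 at a = 6.88: Pab(L + b)/(6LEI) = 392.9/EI
  at B: point load 60.5 at a = 6.88: Pab(L + a)/(6LEI) = 464.6/EI
  at A: triangular load, peak 13.4: 7w₀L³/(360EI) = 346.8/EI
  at B: triangular load, peak 13.4: w₀L³/(45EI) = 396.3/EI
  θ_A0 = 739.7/EI,  θ_B0 = 860.9/EI
Flexibility coefficients: a unit moment at one end gives L/(3EI) there and L/(6EI) at the far end, so f₁₁ = f₂₂ = 3.667/EI and f₁₂ = f₂₁ = 1.833/EI.
Compatibility — zero rotation at each built-in end:
  3.667 M_A + 1.833 M_B = 739.7
  1.833 M_A + 3.667 M_B = 860.9
Solving the pair gives M_A = 112.4 kN·m and M_B = 178.6 kN·m (hogging).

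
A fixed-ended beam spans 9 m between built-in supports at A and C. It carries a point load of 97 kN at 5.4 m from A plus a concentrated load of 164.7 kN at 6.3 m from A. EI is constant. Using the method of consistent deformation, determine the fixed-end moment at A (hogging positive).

Take the two fixed-end moments M_A, M_C as redundants; the released structure is the simple span AC.
Simple-span end rotations at A and C under the given loads:
  at A: point load 97 at a = 5.4: Pab(L + b)/(6LEI) = 440/EI
  at C: point load 97 at a = 5.4: Pab(L + a)/(6LEI) = 502.8/EI
  at A: point load 164.7 at a = 6.3: Pab(L + b)/(6LEI) = 607/EI
  at C: point load 164.7 at a = 6.3: Pab(L + a)/(6LEI) = 793.8/EI
  θ_A0 = 1047/EI,  θ_C0 = 1297/EI
Flexibility coefficients: a unit moment at one end gives L/(3EI) there and L/(6EI) at the far end, so f₁₁ = f₂₂ = 3/EI and f₁₂ = f₂₁ = 1.5/EI.
Compatibility — zero rotation at each built-in end:
  3 M_A + 1.5 M_C = 1047
  1.5 M_A + 3 M_C = 1297
Solving the pair gives M_A = 177.2 kN·m and M_C = 343.6 kN·m (hogging).

M_A = 177.2 kN·m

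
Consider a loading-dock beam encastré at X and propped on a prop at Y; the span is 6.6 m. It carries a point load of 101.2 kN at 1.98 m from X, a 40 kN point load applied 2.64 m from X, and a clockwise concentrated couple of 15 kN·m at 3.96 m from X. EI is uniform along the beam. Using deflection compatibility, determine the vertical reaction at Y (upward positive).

Release the roller at Y. Primary structure: cantilever fixed at X.
Deflection at Y on the released cantilever, summing each load's contribution:
  point load 101.2 at a = 1.98: Pa²(3L − a)/(6EI) = 1178/EI
  point load 40 at a = 2.64: Pa²(3L − a)/(6EI) = 797.3/EI
  clockwise couple 15 at a = 3.96: M₀a(2L − a)/(2EI) = 274.4/EI
  δ_0 = 2250/EI
Tip deflection under a unit load at Y: L³/(3EI) = 95.83/EI.
Compatibility at Y: δ_0 − R_Y·δ_{YY} = 0, so R_Y = 2250/95.83 = 23.48 kN.

R_Y = 23.48 kN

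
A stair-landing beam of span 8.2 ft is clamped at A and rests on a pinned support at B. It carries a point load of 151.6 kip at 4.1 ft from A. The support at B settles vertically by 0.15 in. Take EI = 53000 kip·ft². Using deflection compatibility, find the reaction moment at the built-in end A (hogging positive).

M_A = 262.6 kip·ft

Take the reaction at B as the redundant and release it; the primary structure is a cantilever fixed at A.
Primary-structure tip deflection at B by superposition:
  point load 151.6 at a = 4.1: Pa²(3L − a)/(6EI) = 8707/EI
Tip deflection under a unit load at B: L³/(3EI) = 183.8/EI.
With EI = 53000 kip·ft²: δ_0 = 0.16428 ft and δ_{BB} = 0.003468 ft/kip.
Compatibility — the beam at B must follow the support down by 0.0125 ft: δ_0 − R_B·δ_{BB} = 0.0125, so R_B = (0.16428 − 0.0125)/0.003468 = 43.77 kip.
Moment equilibrium about A: M_A = Σ(load moments about A) − R_B·L = 621.6 − 43.77×8.2 = 262.6 kip·ft.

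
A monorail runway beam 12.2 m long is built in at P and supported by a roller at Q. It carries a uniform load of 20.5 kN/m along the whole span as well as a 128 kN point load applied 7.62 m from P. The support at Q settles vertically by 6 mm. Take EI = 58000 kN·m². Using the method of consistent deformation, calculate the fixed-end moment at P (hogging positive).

Release the roller at Q. Primary structure: cantilever fixed at P.
Primary-structure tip deflection at Q by superposition:
  UDL 20.5: wL⁴/(8EI) = 56768/EI
  point load 128 at a = 7.62: Pa²(3L − a)/(6EI) = 35898/EI
  δ_0 = 92666/EI
Tip deflection under a unit load at Q: L³/(3EI) = 605.3/EI.
With EI = 58000 kN·m²: δ_0 = 1.5977 m and δ_{QQ} = 0.010436 m/kN.
Compatibility — the beam at Q must follow the support down by 0.006 m: δ_0 − R_Q·δ_{QQ} = 0.006, so R_Q = (1.5977 − 0.006)/0.010436 = 152.5 kN.
Moment equilibrium about P: M_P = Σ(load moments about P) − R_Q·L = 2501 − 152.5×12.2 = 640.2 kN·m.

M_P = 640.2 kN·m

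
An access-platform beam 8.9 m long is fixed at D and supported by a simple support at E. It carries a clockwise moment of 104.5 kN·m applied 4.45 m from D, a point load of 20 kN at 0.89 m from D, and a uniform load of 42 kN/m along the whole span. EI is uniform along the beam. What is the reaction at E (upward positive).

Release the roller at E. Primary structure: cantilever fixed at D.
Free-end deflection of the primary structure under the applied loading (downward +):
  clockwise couple 104.5 at a = 4.45: M₀a(2L − a)/(2EI) = 3104/EI
  point load 20 at a = 0.89: Pa²(3L − a)/(6EI) = 68.15/EI
  UDL 42: wL⁴/(8EI) = 32940/EI
  δ_0 = 36112/EI
Tip deflection under a unit load at E: L³/(3EI) = 235/EI.
Compatibility at E: δ_0 − R_E·δ_{EE} = 0, so R_E = 36112/235 = 153.7 kN.

R_E = 153.7 kN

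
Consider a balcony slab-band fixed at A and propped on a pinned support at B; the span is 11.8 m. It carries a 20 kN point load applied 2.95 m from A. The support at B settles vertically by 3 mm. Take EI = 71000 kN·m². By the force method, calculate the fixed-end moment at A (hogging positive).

Remove the prop at B; the released (primary) structure is a cantilever built in at A.
Free-end deflection of the primary structure under the applied loading (downward +):
  point load 20 at a = 2.95: Pa²(3L − a)/(6EI) = 941.3/EI
Tip deflection under a unit load at B: L³/(3EI) = 547.7/EI.
With EI = 71000 kN·m²: δ_0 = 0.013258 m and δ_{BB} = 0.007714 m/kN.
Compatibility — the beam at B must follow the support down by 0.003 m: δ_0 − R_B·δ_{BB} = 0.003, so R_B = (0.013258 − 0.003)/0.007714 = 1.33 kN.
Moment equilibrium about A: M_A = Σ(load moments about A) − R_B·L = 59 − 1.33×11.8 = 43.31 kN·m.

M_A = 43.31 kN·m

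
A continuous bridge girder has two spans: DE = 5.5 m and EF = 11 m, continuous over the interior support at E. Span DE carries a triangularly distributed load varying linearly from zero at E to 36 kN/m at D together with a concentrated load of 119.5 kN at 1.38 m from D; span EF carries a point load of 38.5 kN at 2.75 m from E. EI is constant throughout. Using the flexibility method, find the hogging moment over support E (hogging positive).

Release continuity at E by inserting a hinge; the redundant is the internal moment M_E. The primary structure is two simply-supported spans DE and EF.
End slopes at the hinge E, treating each span as simply supported:
  span DE: triangular load, peak 36: 7w₀L³/(360EI) = 116.5/EI
  span DE: point load 119.5 at a = 1.38: Pab(L + a)/(6LEI) = 141.7/EI
  span EF: point load 38.5 at a = 2.75: Pab(L + b)/(6LEI) = 254.8/EI
  relative rotation θ_0 = (258.1 + 254.8)/EI = 512.9/EI
A unit hogging moment at E produces rotation L₁/(3EI) + L₂/(3EI) = 5.5/EI.
Slope continuity at E: θ_0 = M_E·5.5/EI, so M_E = 512.9/5.5 = 93.25 kN·m (hogging).

M_E = 93.25 kN·m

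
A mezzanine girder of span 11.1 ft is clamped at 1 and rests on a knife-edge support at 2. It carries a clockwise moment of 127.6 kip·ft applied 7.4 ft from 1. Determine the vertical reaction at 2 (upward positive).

Choose R_2 as the redundant. The primary structure is the cantilever fixed at 1.
Primary-structure tip deflection at 2 by superposition:
  clockwise couple 127.6 at a = 7.4: M₀a(2L − a)/(2EI) = 6987/EI
Flexibility coefficient — unit upward force at 2: δ_{22} = L³/(3EI) = 455.9/EI.
The prop prevents deflection at 2: R_2 = δ_0/δ_{22} = 6987/455.9 = 15.33 kip.

R_2 = 15.33 kip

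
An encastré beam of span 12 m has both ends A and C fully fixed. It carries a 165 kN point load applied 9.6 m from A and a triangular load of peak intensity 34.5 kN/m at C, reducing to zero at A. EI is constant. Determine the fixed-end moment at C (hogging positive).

M_C = 501.8 kN·m

Take the two fixed-end moments M_A, M_C as redundants; the released structure is the simple span AC.
Simple-span end rotations at A and C under the given loads:
  at A: point load 165 at a = 9.6: Pab(L + b)/(6LEI) = 760.3/EI
  at C: point load 165 at a = 9.6: Pab(L + a)/(6LEI) = 1140/EI
  at A: triangular load, peak 34.5: 7w₀L³/(360EI) = 1159/EI
  at C: triangular load, peak 34.5: w₀L³/(45EI) = 1325/EI
  θ_A0 = 1920/EI,  θ_C0 = 2465/EI
Flexibility coefficients: a unit moment at one end gives L/(3EI) there and L/(6EI) at the far end, so f₁₁ = f₂₂ = 4/EI and f₁₂ = f₂₁ = 2/EI.
Compatibility — zero rotation at each built-in end:
  4 M_A + 2 M_C = 1920
  2 M_A + 4 M_C = 2465
Solving the pair gives M_A = 229 kN·m and M_C = 501.8 kN·m (hogging).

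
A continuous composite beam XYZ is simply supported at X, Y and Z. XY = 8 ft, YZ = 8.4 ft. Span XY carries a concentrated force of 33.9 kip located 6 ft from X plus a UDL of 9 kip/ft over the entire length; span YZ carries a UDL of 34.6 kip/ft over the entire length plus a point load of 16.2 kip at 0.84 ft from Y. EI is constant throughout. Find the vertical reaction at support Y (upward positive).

Insert a hinge at Y; M_Y is the redundant, and each span becomes simply supported.
End slopes at the hinge Y, treating each span as simply supported:
  span XY: point load 33.9 at a = 6: Pab(L + a)/(6LEI) = 118.7/EI
  span XY: UDL 9: wL³/(24EI) = 192/EI
  span YZ: UDL 34.6: wL³/(24EI) = 854.5/EI
  span YZ: point load 16.2 at a = 0.84: Pab(L + b)/(6LEI) = 32.58/EI
  relative rotation θ_0 = (310.6 + 887.1)/EI = 1198/EI
A unit hogging moment at Y produces rotation L₁/(3EI) + L₂/(3EI) = 5.467/EI.
Slope continuity at Y: θ_0 = M_Y·5.467/EI, so M_Y = 1198/5.467 = 219.1 kip·ft (hogging).
Span XY, ΣM about X with M_Y applied at Y: R_Y^{XY}·8 = 491.4 + 219.1, so R_Y^{XY} = 88.81 kip and R_X = 105.9 − 88.81 = 17.09 kip.
Span YZ, ΣM about Z: R_Y^{YZ}·8.4 = 1343 + 219.1, so R_Y^{YZ} = 186 kip and R_Z = 306.8 − 186 = 120.9 kip.
R_Y = 88.81 + 186 = 274.8 kip.

R_Y = 274.8 kip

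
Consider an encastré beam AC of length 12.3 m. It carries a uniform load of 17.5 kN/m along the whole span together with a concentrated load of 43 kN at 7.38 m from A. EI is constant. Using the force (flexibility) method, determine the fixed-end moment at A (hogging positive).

M_A = 271.4 kN·m

Release both end moments; the primary structure is a simply-supported span AC with redundants M_A and M_C.
End rotations of the released simple span under the applied load (×1/EI):
  at A: UDL 17.5: wL³/(24EI) = 1357/EI
  at C: UDL 17.5: wL³/(24EI) = 1357/EI
  at A: point load 43 at a = 7.38: Pab(L + b)/(6LEI) = 364.3/EI
  at C: point load 43 at a = 7.38: Pab(L + a)/(6LEI) = 416.4/EI
  θ_A0 = 1721/EI,  θ_C0 = 1773/EI
Flexibility coefficients: a unit moment at one end gives L/(3EI) there and L/(6EI) at the far end, so f₁₁ = f₂₂ = 4.1/EI and f₁₂ = f₂₁ = 2.05/EI.
Compatibility — zero rotation at each built-in end:
  4.1 M_A + 2.05 M_C = 1721
  2.05 M_A + 4.1 M_C = 1773
Solving the pair gives M_A = 271.4 kN·m and M_C = 296.8 kN·m (hogging).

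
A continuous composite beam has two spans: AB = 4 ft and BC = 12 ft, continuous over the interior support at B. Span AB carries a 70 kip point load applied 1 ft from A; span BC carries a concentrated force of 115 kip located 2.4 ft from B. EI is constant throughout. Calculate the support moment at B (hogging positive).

Insert a hinge at B; M_B is the redundant, and each span becomes simply supported.
Discontinuity in slope at B on the released structure — sum the simple-span end rotations:
  span AB: point load 70 at a = 1: Pab(L + a)/(6LEI) = 43.75/EI
  span BC: point load 115 at a = 2.4: Pab(L + b)/(6LEI) = 794.9/EI
  relative rotation θ_0 = (43.75 + 794.9)/EI = 838.6/EI
A unit hogging moment at B produces rotation L₁/(3EI) + L₂/(3EI) = 5.333/EI.
Slope continuity at B: θ_0 = M_B·5.333/EI, so M_B = 838.6/5.333 = 157.2 kip·ft (hogging).

M_B = 157.2 kip·ft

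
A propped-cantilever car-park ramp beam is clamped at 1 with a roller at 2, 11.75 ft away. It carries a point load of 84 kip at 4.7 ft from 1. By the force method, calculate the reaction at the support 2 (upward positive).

R_2 = 17.47 kip

Choose R_2 as the redundant. The primary structure is the cantilever fixed at 1.
Deflection at 2 on the released cantilever, summing each load's contribution:
  point load 84 at a = 4.7: Pa²(3L − a)/(6EI) = 9448/EI
Flexibility coefficient — unit upward force at 2: δ_{22} = L³/(3EI) = 540.7/EI.
Compatibility at 2: δ_0 − R_2·δ_{22} = 0, so R_2 = 9448/540.7 = 17.47 kip.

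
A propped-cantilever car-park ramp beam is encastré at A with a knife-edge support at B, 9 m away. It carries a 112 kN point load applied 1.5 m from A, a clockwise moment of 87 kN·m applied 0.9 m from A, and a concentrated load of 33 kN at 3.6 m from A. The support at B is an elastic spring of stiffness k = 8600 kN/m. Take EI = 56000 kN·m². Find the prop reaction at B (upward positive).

R_B = 13.66 kN

Take the reaction at B as the redundant and release it; the primary structure is a cantilever fixed at A.
Deflection at B on the released cantilever, summing each load's contribution:
  point load 112 at a = 1.5: Pa²(3L − a)/(6EI) = 1071/EI
  clockwise couple 87 at a = 0.9: M₀a(2L − a)/(2EI) = 669.5/EI
  point load 33 at a = 3.6: Pa²(3L − a)/(6EI) = 1668/EI
  δ_0 = 3408/EI
Flexibility coefficient — unit upward force at B: δ_{BB} = L³/(3EI) = 243/EI.
With EI = 56000 kN·m²: δ_0 = 0.060865 m and δ_{BB} = 0.004339 m/kN.
Compatibility — the spring shortens by R_B/k under the reaction it provides: δ_0 − R_B·δ_{BB} = R_B/k. With 1/k = 0.000116 m/kN, R_B = δ_0 / (δ_{BB} + 1/k) = 0.060865 / (0.004339 + 0.000116) = 13.66 kN.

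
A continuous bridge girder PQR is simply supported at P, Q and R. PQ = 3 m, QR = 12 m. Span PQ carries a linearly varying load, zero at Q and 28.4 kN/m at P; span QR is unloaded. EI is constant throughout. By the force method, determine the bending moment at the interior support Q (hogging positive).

M_Q = 2.982 kN·m

Insert a hinge at Q; M_Q is the redundant, and each span becomes simply supported.
End slopes at the hinge Q, treating each span as simply supported:
  span PQ: triangular load, peak 28.4: 7w₀L³/(360EI) = 14.91/EI
  relative rotation θ_0 = (14.91 + 0)/EI = 14.91/EI
A unit hogging moment at Q produces rotation L₁/(3EI) + L₂/(3EI) = 5/EI.
Compatibility: M_Q·(L₁+L₂)/(3EI) = θ_0, giving M_Q = 2.982 kN·m (hogging).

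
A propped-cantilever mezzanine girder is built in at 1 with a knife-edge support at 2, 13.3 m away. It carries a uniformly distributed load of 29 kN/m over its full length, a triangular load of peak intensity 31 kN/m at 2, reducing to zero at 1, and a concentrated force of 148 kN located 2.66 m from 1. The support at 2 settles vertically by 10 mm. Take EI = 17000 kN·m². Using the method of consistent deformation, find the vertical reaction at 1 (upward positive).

R_1 = 473.8 kN

Release the roller at 2. Primary structure: cantilever fixed at 1.
Downward deflection at the released point 2 due to the loads:
  UDL 29: wL⁴/(8EI) = 113427/EI
  triangular load, peak 31 at the free end: 11w₀L⁴/(120EI) = 88916/EI
  point load 148 at a = 2.66: Pa²(3L − a)/(6EI) = 6500/EI
  δ_0 = 208842/EI
Flexibility coefficient — unit upward force at 2: δ_{22} = L³/(3EI) = 784.2/EI.
With EI = 17000 kN·m²: δ_0 = 12.285 m and δ_{22} = 0.04613 m/kN.
Compatibility — the beam at 2 must follow the support down by 0.01 m: δ_0 − R_2·δ_{22} = 0.01, so R_2 = (12.285 − 0.01)/0.04613 = 266.1 kN.
Vertical equilibrium: R_1 = ΣP − R_2 = 739.9 − 266.1 = 473.8 kN.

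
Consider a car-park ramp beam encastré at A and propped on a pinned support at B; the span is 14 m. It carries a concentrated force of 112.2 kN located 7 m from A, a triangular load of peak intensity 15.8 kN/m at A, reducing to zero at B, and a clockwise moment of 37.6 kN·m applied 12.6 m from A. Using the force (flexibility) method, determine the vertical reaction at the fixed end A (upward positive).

Remove the prop at B; the released (primary) structure is a cantilever built in at A.
Downward deflection at the released point B due to the loads:
  point load 112.2 at a = 7: Pa²(3L − a)/(6EI) = 32070/EI
  triangular load, peak 15.8 at the fixed end: w₀L⁴/(30EI) = 20232/EI
  clockwise couple 37.6 at a = 12.6: M₀a(2L − a)/(2EI) = 3648/EI
  δ_0 = 55951/EI
Flexibility coefficient — unit upward force at B: δ_{BB} = L³/(3EI) = 914.7/EI.
The prop prevents deflection at B: R_B = δ_0/δ_{BB} = 55951/914.7 = 61.17 kN.
Vertical equilibrium: R_A = ΣP − R_B = 222.8 − 61.17 = 161.6 kN.

R_A = 161.6 kN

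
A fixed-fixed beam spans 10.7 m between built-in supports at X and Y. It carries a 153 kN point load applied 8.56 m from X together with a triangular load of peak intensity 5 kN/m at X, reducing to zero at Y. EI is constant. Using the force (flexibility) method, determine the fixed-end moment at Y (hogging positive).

Take the two fixed-end moments M_X, M_Y as redundants; the released structure is the simple span XY.
End rotations of the released simple span under the applied load (×1/EI):
  at X: point load 153 at a = 8.56: Pab(L + b)/(6LEI) = 560.5/EI
  at Y: point load 153 at a = 8.56: Pab(L + a)/(6LEI) = 840.8/EI
  at X: triangular load, peak 5: w₀L³/(45EI) = 136.1/EI
  at Y: triangular load, peak 5: 7w₀L³/(360EI) = 119.1/EI
  θ_X0 = 696.7/EI,  θ_Y0 = 959.9/EI
Flexibility coefficients: a unit moment at one end gives L/(3EI) there and L/(6EI) at the far end, so f₁₁ = f₂₂ = 3.567/EI and f₁₂ = f₂₁ = 1.783/EI.
Compatibility — zero rotation at each built-in end:
  3.567 M_X + 1.783 M_Y = 696.7
  1.783 M_X + 3.567 M_Y = 959.9
Solving the pair gives M_X = 81.01 kN·m and M_Y = 228.6 kN·m (hogging).

M_Y = 228.6 kN·m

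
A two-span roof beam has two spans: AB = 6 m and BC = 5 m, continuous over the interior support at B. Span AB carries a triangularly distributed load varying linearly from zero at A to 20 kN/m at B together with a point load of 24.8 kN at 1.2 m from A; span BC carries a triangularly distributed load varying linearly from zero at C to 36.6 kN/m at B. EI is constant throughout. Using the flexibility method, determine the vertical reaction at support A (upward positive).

R_A = 29.56 kN

Release continuity at B by inserting a hinge; the redundant is the internal moment M_B. The primary structure is two simply-supported spans AB and BC.
Rotations at B on the released spans (each span's end-slope, ×1/EI):
  span AB: triangular load, peak 20: w₀L³/(45EI) = 96/EI
  span AB: point load 24.8 at a = 1.2: Pab(L + a)/(6LEI) = 28.57/EI
  span BC: triangular load, peak 36.6: w₀L³/(45EI) = 101.7/EI
  relative rotation θ_0 = (124.6 + 101.7)/EI = 226.2/EI
A unit hogging moment at B produces rotation L₁/(3EI) + L₂/(3EI) = 3.667/EI.
Slope continuity at B: θ_0 = M_B·3.667/EI, so M_B = 226.2/3.667 = 61.7 kN·m (hogging).
Span AB, ΣM about A with M_B applied at B: R_B^{AB}·6 = 269.8 + 61.7, so R_B^{AB} = 55.24 kN and R_A = 84.8 − 55.24 = 29.56 kN.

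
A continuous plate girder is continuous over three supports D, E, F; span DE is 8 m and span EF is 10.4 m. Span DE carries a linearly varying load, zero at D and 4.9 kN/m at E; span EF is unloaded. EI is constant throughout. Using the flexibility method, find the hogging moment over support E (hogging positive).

M_E = 9.09 kN·m

Take M_E as the redundant. Released structure: two simple spans DE and EF with a hinge at E.
Rotations at E on the released spans (each span's end-slope, ×1/EI):
  span DE: triangular load, peak 4.9: w₀L³/(45EI) = 55.75/EI
  relative rotation θ_0 = (55.75 + 0)/EI = 55.75/EI
A unit hogging moment at E produces rotation L₁/(3EI) + L₂/(3EI) = 6.133/EI.
Slope continuity at E: θ_0 = M_E·6.133/EI, so M_E = 55.75/6.133 = 9.09 kN·m (hogging).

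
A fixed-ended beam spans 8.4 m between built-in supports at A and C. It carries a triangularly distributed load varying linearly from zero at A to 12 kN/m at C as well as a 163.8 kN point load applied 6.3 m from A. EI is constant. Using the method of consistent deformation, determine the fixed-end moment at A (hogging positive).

M_A = 92.72 kN·m

Take the two fixed-end moments M_A, M_C as redundants; the released structure is the simple span AC.
On the primary (simply-supported) span, the end slopes from the loading are:
  at A: triangular load, peak 12: 7w₀L³/(360EI) = 138.3/EI
  at C: triangular load, peak 12: w₀L³/(45EI) = 158.1/EI
  at A: point load 163.8 at a = 6.3: Pab(L + b)/(6LEI) = 451.5/EI
  at C: point load 163.8 at a = 6.3: Pab(L + a)/(6LEI) = 632.1/EI
  θ_A0 = 589.8/EI,  θ_C0 = 790.1/EI
Flexibility coefficients: a unit moment at one end gives L/(3EI) there and L/(6EI) at the far end, so f₁₁ = f₂₂ = 2.8/EI and f₁₂ = f₂₁ = 1.4/EI.
Compatibility — zero rotation at each built-in end:
  2.8 M_A + 1.4 M_C = 589.8
  1.4 M_A + 2.8 M_C = 790.1
Solving the pair gives M_A = 92.72 kN·m and M_C = 235.8 kN·m (hogging).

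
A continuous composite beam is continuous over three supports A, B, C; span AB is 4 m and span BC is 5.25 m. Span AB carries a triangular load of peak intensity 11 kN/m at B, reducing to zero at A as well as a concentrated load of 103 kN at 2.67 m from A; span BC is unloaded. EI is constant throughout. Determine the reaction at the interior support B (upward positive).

R_B = 100.2 kN

Take M_B as the redundant. Released structure: two simple spans AB and BC with a hinge at B.
Rotations at B on the released spans (each span's end-slope, ×1/EI):
  span AB: triangular load, peak 11: w₀L³/(45EI) = 15.64/EI
  span AB: point load 103 at a = 2.67: Pab(L + a)/(6LEI) = 101.7/EI
  relative rotation θ_0 = (117.3 + 0)/EI = 117.3/EI
A unit hogging moment at B produces rotation L₁/(3EI) + L₂/(3EI) = 3.083/EI.
Compatibility: M_B·(L₁+L₂)/(3EI) = θ_0, giving M_B = 38.04 kN·m (hogging).
Span AB, ΣM about A with M_B applied at B: R_B^{AB}·4 = 333.7 + 38.04, so R_B^{AB} = 92.93 kN and R_A = 125 − 92.93 = 32.07 kN.
Span BC, ΣM about C: R_B^{BC}·5.25 = 0 + 38.04, so R_B^{BC} = 7.246 kN and R_C = 0 − 7.246 = -7.246 kN.
R_B = 92.93 + 7.246 = 100.2 kN.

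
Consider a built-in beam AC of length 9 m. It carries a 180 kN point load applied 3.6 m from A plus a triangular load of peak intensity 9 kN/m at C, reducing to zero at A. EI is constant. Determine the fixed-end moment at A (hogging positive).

Take the two fixed-end moments M_A, M_C as redundants; the released structure is the simple span AC.
Simple-span end rotations at A and C under the given loads:
  at A: point load 180 at a = 3.6: Pab(L + b)/(6LEI) = 933.1/EI
  at C: point load 180 at a = 3.6: Pab(L + a)/(6LEI) = 816.5/EI
  at A: triangular load, peak 9: 7w₀L³/(360EI) = 127.6/EI
  at C: triangular load, peak 9: w₀L³/(45EI) = 145.8/EI
  θ_A0 = 1061/EI,  θ_C0 = 962.3/EI
Flexibility coefficients: a unit moment at one end gives L/(3EI) there and L/(6EI) at the far end, so f₁₁ = f₂₂ = 3/EI and f₁₂ = f₂₁ = 1.5/EI.
Compatibility — zero rotation at each built-in end:
  3 M_A + 1.5 M_C = 1061
  1.5 M_A + 3 M_C = 962.3
Solving the pair gives M_A = 257.6 kN·m and M_C = 192 kN·m (hogging).

M_A = 257.6 kN·m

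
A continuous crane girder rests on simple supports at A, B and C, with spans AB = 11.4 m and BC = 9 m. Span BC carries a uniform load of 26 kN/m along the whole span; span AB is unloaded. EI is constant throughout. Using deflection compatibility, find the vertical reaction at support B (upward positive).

Insert a hinge at B; M_B is the redundant, and each span becomes simply supported.
End slopes at the hinge B, treating each span as simply supported:
  span BC: UDL 26: wL³/(24EI) = 789.8/EI
  relative rotation θ_0 = (0 + 789.8)/EI = 789.8/EI
A unit hogging moment at B produces rotation L₁/(3EI) + L₂/(3EI) = 6.8/EI.
Compatibility: M_B·(L₁+L₂)/(3EI) = θ_0, giving M_B = 116.1 kN·m (hogging).
Span AB, ΣM about A with M_B applied at B: R_B^{AB}·11.4 = 0 + 116.1, so R_B^{AB} = 10.19 kN and R_A = 0 − 10.19 = -10.19 kN.
Span BC, ΣM about C: R_B^{BC}·9 = 1053 + 116.1, so R_B^{BC} = 129.9 kN and R_C = 234 − 129.9 = 104.1 kN.
R_B = 10.19 + 129.9 = 140.1 kN.

R_B = 140.1 kN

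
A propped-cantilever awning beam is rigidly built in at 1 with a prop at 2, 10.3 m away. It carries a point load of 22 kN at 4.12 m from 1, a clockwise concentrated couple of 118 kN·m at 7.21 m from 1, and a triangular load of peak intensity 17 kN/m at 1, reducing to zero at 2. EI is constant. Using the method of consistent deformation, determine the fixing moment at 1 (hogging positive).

Choose R_2 as the redundant. The primary structure is the cantilever fixed at 1.
Free-end deflection of the primary structure under the applied loading (downward +):
  point load 22 at a = 4.12: Pa²(3L − a)/(6EI) = 1667/EI
  clockwise couple 118 at a = 7.21: M₀a(2L − a)/(2EI) = 5696/EI
  triangular load, peak 17 at the fixed end: w₀L⁴/(30EI) = 6378/EI
  δ_0 = 13741/EI
Tip deflection under a unit load at 2: L³/(3EI) = 364.2/EI.
The prop prevents deflection at 2: R_2 = δ_0/δ_{22} = 13741/364.2 = 37.72 kN.
Moment equilibrium about 1: M_1 = Σ(load moments about 1) − R_2·L = 509.2 − 37.72×10.3 = 120.7 kN·m.

M_1 = 120.7 kN·m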